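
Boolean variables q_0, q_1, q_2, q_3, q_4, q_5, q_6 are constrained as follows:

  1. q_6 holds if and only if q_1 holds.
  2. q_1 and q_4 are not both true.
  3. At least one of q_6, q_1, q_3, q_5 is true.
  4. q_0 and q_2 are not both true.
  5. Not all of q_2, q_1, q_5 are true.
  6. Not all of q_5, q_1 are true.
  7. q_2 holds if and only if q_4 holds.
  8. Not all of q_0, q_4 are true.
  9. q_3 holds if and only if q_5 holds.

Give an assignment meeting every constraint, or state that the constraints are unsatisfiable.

q_0: True; q_1: True; q_2: False; q_3: False; q_4: False; q_5: False; q_6: True

  (1) q_6=T, q_1=T — same ✓
  (2) q_1=T, q_4=F — not both ✓
  (3) {q_6, q_1, q_3, q_5}: 2 true — at least one ✓
  (4) q_0=T, q_2=F — not both ✓
  (5) {q_2, q_1, q_5}: 1/3 true — not all ✓
  (6) {q_5, q_1}: 1/2 true — not all ✓
  (7) q_2=F, q_4=F — same ✓
  (8) {q_0, q_4}: 1/2 true — not all ✓
  (9) q_3=F, q_5=F — same ✓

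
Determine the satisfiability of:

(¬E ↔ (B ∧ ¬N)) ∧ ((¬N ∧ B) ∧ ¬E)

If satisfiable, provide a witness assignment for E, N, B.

E = False, N = False, B = True

  ¬E ↔ (B ∧ ¬N) = True
    ¬E = True
    B ∧ ¬N = True
      ¬N = True
  (¬N ∧ B) ∧ ¬E = True
    ¬N ∧ B = True
      ¬N = True
    ¬E = True
Both conjuncts True, so the formula holds.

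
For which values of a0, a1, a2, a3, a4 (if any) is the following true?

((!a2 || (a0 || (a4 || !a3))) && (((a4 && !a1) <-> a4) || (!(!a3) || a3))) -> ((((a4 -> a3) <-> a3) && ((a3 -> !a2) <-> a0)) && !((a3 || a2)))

a0 = False, a1 = True, a2 = False, a3 = False, a4 = True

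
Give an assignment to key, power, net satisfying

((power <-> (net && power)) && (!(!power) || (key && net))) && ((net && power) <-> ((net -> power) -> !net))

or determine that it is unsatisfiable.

The formula is unsatisfiable.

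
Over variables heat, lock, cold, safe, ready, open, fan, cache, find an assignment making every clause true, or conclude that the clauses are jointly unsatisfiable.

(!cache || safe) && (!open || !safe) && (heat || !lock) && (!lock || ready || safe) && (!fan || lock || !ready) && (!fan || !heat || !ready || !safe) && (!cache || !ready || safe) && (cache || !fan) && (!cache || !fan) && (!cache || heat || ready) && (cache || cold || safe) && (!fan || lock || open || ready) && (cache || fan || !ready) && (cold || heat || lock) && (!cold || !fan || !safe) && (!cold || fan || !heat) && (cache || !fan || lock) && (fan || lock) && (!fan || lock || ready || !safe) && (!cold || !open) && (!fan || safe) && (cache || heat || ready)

Set heat = True.
Set lock = True.
Try cold = True:
  (!cold || fan || !heat) forces fan = True.
  (cache || !fan) forces cache = True.
  clause (!cache || !fan) is falsified — backtrack.
So cold = False.
Try safe = False:
  (!cache || safe) forces cache = False.
  clause (cache || cold || safe) is falsified — backtrack.
So safe = True.
  then (!open || !safe) forces open = False.
Set ready = False.
Try fan = True:
  (cache || !fan) forces cache = True.
  clause (!cache || !fan) is falsified — backtrack.
So fan = False.
Set cache = False.
All clauses satisfied.

heat=T, lock=T, cold=F, safe=T, ready=F, open=F, fan=F, cache=F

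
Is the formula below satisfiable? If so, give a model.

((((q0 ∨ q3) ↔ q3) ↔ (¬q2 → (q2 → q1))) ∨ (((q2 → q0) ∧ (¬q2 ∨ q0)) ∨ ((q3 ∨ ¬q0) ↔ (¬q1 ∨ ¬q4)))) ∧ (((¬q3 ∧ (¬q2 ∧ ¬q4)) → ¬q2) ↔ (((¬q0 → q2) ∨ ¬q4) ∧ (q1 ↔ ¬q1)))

No satisfying assignment exists.

The conjunct ((¬q3 ∧ (¬q2 ∧ ¬q4)) → ¬q2) ↔ (((¬q0 → q2) ∨ ¬q4) ∧ (q1 ↔ ¬q1)) is unsatisfiable on its own:
  q2 = True: simplifies to q1 ↔ ¬q1.
    q1 = True: this becomes True ↔ ¬True = False.
    q1 = False: this becomes False ↔ ¬False = False.
  q2 = False: simplifies to (q0 ∨ ¬q4) ∧ (q1 ↔ ¬q1).
    q1 = True: the conjunct q1 ↔ ¬q1 becomes True ↔ ¬True = False.
    q1 = False: the conjunct q1 ↔ ¬q1 becomes False ↔ ¬False = False.
So the whole conjunction is unsatisfiable.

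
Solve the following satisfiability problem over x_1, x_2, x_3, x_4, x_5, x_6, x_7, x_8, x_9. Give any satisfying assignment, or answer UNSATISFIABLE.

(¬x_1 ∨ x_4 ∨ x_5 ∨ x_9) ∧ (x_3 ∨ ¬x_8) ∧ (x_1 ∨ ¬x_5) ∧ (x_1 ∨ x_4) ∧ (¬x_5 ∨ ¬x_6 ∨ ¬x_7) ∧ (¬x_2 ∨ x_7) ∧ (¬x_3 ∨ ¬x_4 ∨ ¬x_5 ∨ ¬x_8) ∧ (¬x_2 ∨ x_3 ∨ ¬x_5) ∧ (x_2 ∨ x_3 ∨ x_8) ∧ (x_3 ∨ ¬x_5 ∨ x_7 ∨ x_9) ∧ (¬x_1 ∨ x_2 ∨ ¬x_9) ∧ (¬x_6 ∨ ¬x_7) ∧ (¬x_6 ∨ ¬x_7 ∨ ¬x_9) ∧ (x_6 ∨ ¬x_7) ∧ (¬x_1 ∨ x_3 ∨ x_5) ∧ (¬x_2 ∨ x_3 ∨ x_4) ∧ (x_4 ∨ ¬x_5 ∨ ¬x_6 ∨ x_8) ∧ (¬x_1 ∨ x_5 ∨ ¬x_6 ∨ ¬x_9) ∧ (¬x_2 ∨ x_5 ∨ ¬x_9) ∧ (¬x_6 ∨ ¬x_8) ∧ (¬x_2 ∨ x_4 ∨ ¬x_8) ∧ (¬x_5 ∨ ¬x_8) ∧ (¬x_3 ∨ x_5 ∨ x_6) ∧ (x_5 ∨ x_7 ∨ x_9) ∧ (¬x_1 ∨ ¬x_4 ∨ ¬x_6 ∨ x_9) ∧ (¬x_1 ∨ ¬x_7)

Set x_1 = True.
  then (¬x_1 ∨ ¬x_7) forces x_7 = False.
  then (¬x_2 ∨ x_7) forces x_2 = False.
  then (¬x_1 ∨ x_2 ∨ ¬x_9) forces x_9 = False.
  then (x_5 ∨ x_7 ∨ x_9) forces x_5 = True.
  then (x_3 ∨ ¬x_5 ∨ x_7 ∨ x_9) forces x_3 = True.
  then (¬x_5 ∨ ¬x_8) forces x_8 = False.
Set x_4 = False.
  then (x_4 ∨ ¬x_5 ∨ ¬x_6 ∨ x_8) forces x_6 = False.
All clauses satisfied.

x_1=T; x_2=F; x_3=T; x_4=F; x_5=T; x_6=F; x_7=F; x_8=F; x_9=F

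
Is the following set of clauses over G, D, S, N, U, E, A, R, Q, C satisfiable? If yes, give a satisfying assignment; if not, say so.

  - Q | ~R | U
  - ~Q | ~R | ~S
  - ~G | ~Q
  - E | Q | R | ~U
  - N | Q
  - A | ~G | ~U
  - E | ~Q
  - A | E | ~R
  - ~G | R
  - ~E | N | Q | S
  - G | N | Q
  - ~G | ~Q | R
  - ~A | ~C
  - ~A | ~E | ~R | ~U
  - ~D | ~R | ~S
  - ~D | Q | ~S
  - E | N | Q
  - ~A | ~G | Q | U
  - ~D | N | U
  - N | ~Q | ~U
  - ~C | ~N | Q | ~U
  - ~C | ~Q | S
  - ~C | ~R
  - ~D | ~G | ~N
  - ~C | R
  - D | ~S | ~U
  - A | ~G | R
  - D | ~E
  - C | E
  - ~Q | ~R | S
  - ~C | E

Set G = False.
Try D = False:
  (D | ~E) forces E = False.
  (E | ~Q) forces Q = False.
  (N | Q) forces N = True.
  (C | E) forces C = True.
  clause (~C | E) is falsified — backtrack.
So D = True.
Set S = False.
Set N = True.
Set U = True.
Set E = True.
Set A = False.
Set R = False.
  then (~C | R) forces C = False.
Set Q = False.
All clauses satisfied.

G = False; D = True; S = False; N = True; U = True; E = True; A = False; R = False; Q = False; C = False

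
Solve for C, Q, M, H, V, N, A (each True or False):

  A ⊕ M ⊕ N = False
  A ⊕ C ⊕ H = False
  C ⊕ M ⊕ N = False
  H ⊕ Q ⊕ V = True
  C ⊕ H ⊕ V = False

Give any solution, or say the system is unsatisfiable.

C=F; Q=T; M=F; H=F; V=F; N=F; A=F

A ⊕ M ⊕ N = F ⊕ F ⊕ F = False ✓
A ⊕ C ⊕ H = F ⊕ F ⊕ F = False ✓
C ⊕ M ⊕ N = F ⊕ F ⊕ F = False ✓
H ⊕ Q ⊕ V = F ⊕ T ⊕ F = True ✓
C ⊕ H ⊕ V = F ⊕ F ⊕ F = False ✓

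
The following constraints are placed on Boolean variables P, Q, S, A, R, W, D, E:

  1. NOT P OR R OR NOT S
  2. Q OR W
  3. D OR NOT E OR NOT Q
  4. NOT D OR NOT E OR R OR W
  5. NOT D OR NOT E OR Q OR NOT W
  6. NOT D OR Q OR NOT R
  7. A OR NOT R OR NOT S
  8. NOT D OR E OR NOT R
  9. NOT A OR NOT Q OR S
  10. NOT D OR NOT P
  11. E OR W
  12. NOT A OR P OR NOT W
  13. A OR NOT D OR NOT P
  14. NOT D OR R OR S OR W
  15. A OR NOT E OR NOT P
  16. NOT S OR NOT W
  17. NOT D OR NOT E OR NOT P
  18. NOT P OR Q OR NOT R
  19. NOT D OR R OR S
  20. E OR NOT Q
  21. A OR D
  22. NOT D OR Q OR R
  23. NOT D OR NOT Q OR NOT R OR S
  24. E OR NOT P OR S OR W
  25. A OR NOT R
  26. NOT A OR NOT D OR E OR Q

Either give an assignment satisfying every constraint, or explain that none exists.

Set P = False.
Set Q = True.
  then (E OR NOT Q) forces E = True.
  then (D OR NOT E OR NOT Q) forces D = True.
Try S = False:
  (NOT A OR NOT Q OR S) forces A = False.
  (NOT D OR R OR S) forces R = True.
  clause (NOT D OR NOT Q OR NOT R OR S) is falsified — backtrack.
So S = True.
  then (NOT S OR NOT W) forces W = False.
  then (NOT D OR NOT E OR R OR W) forces R = True.
  then (A OR NOT R OR NOT S) forces A = True.
All clauses satisfied.

P = False, Q = True, S = True, A = True, R = True, W = False, D = True, E = True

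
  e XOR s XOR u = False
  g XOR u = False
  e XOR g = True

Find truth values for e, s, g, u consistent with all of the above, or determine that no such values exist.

e = False, s = True, g = True, u = True

e XOR s XOR u = F XOR T XOR T = False ✓
g XOR u = T XOR T = False ✓
e XOR g = F XOR T = True ✓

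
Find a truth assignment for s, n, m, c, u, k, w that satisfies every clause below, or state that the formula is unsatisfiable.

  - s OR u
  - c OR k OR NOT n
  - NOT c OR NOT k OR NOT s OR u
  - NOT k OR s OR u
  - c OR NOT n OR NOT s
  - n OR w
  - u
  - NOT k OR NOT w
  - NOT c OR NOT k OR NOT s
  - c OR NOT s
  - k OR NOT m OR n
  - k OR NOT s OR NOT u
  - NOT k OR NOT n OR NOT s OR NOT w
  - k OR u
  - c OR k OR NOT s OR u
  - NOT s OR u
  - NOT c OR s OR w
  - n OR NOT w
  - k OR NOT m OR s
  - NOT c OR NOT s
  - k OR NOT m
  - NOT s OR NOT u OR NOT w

s: False, n: True, m: False, c: False, u: True, k: True, w: False

Unit clause (u) forces u = True.
Try s = True:
  (c OR NOT s) forces c = True.
  clause (NOT c OR NOT s) is falsified — backtrack.
So s = False.
Set n = True.
Set m = False.
Set c = False.
  then (c OR k OR NOT n) forces k = True.
  then (NOT k OR NOT w) forces w = False.
All clauses satisfied.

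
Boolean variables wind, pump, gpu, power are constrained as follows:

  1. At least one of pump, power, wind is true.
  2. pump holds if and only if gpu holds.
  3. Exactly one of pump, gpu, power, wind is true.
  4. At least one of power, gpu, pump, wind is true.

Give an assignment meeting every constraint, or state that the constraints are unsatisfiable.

wind=T; pump=F; gpu=F; power=F

  (1) {pump, power, wind}: 1 true — at least one ✓
  (2) pump=F, gpu=F — same ✓
  (3) {pump, gpu, power, wind}: 1 true — exactly one ✓
  (4) {power, gpu, pump, wind}: 1 true — at least one ✓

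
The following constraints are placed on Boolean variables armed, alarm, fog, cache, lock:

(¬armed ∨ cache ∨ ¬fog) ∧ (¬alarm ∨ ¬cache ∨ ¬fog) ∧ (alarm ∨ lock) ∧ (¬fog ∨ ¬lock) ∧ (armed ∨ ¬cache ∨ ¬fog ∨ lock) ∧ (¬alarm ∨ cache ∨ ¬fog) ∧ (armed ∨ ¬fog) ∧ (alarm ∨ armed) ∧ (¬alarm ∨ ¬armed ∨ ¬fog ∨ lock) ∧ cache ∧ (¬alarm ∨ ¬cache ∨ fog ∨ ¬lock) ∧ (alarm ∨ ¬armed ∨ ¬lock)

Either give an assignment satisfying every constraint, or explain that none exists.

Unit clause (cache) forces cache = True.
Set armed = False.
  then (armed ∨ ¬fog) forces fog = False.
  then (alarm ∨ armed) forces alarm = True.
  then (¬alarm ∨ ¬cache ∨ fog ∨ ¬lock) forces lock = False.
All clauses satisfied.

armed: False; alarm: True; fog: False; cache: True; lock: False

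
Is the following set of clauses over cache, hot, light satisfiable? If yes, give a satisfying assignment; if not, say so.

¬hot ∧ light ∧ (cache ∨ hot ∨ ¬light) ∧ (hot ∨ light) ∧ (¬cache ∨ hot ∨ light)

cache = True; hot = False; light = True

Unit clause (¬hot) forces hot = False.
Unit clause (light) forces light = True.
In (cache ∨ hot ∨ ¬light) only cache is left, so cache = True.
Check each clause:
  (¬hot): ¬hot holds.
  (light): light holds.
  (cache ∨ hot ∨ ¬light): cache holds.
  (hot ∨ light): light holds.
  (¬cache ∨ hot ∨ light): light holds.
All clauses satisfied.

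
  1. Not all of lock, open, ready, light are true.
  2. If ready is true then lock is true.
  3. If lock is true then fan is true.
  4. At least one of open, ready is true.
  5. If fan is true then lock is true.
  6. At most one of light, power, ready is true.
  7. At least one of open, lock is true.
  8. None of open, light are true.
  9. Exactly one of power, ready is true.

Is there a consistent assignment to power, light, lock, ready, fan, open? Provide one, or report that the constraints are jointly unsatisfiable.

power = False, light = False, lock = True, ready = True, fan = True, open = False

  (1) {lock, open, ready, light}: 2/4 true — not all ✓
  (2) ready=T ⇒ lock: T ✓
  (3) lock=T ⇒ fan: T ✓
  (4) {open, ready}: 1 true — at least one ✓
  (5) fan=T ⇒ lock: T ✓
  (6) {light, power, ready}: 1 true — at most one ✓
  (7) {open, lock}: 1 true — at least one ✓
  (8) {open, light}: 0 true — none ✓
  (9) {power, ready}: 1 true — exactly one ✓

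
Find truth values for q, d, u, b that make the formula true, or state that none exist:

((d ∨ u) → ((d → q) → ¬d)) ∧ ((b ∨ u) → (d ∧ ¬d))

q = False, d = False, u = False, b = False

  (d ∨ u) → ((d → q) → ¬d) = True
    d ∨ u = False
    (d → q) → ¬d = True
      d → q = True
      ¬d = True
  (b ∨ u) → (d ∧ ¬d) = True
    b ∨ u = False
    d ∧ ¬d = False
      ¬d = True
Both conjuncts True, so the formula holds.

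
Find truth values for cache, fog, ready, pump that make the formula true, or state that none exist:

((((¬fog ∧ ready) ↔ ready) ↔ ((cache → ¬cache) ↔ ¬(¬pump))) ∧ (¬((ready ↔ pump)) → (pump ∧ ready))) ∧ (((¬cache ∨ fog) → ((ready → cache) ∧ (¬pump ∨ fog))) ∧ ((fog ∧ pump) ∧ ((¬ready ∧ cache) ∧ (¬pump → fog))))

Unsatisfiable — no assignment works.

Case fog = True: the formula simplifies to ((¬ready ↔ ((cache → ¬cache) ↔ ¬(¬pump))) ∧ (¬((ready ↔ pump)) → (pump ∧ ready))) ∧ ((ready → cache) ∧ (pump ∧ (¬ready ∧ cache))).
  ready = True: the conjunct ¬ready is False.
  ready = False: simplifies to (((cache → ¬cache) ↔ ¬(¬pump)) ∧ ¬pump) ∧ (pump ∧ cache).
    pump = True: the conjunct ¬pump is False.
    pump = False: the conjunct pump is False.
Case fog = False: the conjunct fog is False.
Both cases fail — unsatisfiable.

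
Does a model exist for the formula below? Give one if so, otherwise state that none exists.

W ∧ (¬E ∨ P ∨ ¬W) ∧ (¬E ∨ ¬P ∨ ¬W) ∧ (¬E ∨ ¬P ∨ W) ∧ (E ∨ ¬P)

Unit clause (W) forces W = True.
Set P = False.
  then (¬E ∨ P ∨ ¬W) forces E = False.
All clauses satisfied.

W = True; P = False; E = False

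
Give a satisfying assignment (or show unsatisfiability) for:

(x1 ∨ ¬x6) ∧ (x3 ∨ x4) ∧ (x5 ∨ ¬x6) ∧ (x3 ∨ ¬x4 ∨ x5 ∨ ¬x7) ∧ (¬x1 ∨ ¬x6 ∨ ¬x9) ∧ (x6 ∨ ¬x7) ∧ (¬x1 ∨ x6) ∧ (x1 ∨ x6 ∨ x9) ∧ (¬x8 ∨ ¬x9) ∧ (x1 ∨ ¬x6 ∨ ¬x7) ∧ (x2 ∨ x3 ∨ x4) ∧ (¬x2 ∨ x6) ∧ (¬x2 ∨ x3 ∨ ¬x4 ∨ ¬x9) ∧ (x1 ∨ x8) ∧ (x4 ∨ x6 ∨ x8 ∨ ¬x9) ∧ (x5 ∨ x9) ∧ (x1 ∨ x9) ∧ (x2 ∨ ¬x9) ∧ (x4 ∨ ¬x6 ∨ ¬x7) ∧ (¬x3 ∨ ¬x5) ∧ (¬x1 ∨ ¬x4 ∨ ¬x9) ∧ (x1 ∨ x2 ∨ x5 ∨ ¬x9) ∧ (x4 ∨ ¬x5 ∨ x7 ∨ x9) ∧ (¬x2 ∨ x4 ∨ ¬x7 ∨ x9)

x1 = True; x2 = True; x3 = False; x4 = True; x5 = True; x6 = True; x7 = True; x8 = True; x9 = False

Try x1 = False:
  (x1 ∨ ¬x6) forces x6 = False.
  (x6 ∨ ¬x7) forces x7 = False.
  (x1 ∨ x6 ∨ x9) forces x9 = True.
  (¬x8 ∨ ¬x9) forces x8 = False.
  clause (x1 ∨ x8) is falsified — backtrack.
So x1 = True.
  then (¬x1 ∨ x6) forces x6 = True.
  then (x5 ∨ ¬x6) forces x5 = True.
  then (¬x1 ∨ ¬x6 ∨ ¬x9) forces x9 = False.
  then (¬x3 ∨ ¬x5) forces x3 = False.
  then (x3 ∨ x4) forces x4 = True.
Set x2 = True.
Set x7 = True.
Set x8 = True.
All clauses satisfied.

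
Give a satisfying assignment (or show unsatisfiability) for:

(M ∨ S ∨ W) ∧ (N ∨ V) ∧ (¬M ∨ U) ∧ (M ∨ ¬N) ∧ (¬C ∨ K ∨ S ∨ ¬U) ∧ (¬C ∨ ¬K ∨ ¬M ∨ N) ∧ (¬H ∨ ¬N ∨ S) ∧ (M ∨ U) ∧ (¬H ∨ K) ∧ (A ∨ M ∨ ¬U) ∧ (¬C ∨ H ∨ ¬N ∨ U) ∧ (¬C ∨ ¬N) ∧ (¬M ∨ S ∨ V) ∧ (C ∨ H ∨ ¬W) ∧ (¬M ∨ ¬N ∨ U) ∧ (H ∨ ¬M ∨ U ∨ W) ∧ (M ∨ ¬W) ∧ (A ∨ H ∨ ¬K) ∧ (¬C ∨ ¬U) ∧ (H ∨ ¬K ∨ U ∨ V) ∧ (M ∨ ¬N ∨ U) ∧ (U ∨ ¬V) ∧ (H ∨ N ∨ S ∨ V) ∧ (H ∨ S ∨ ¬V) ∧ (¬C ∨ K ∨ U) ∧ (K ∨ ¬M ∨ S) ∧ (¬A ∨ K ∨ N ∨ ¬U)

Try U = False:
  (¬M ∨ U) forces M = False.
  clause (M ∨ U) is falsified — backtrack.
So U = True.
  then (¬C ∨ ¬U) forces C = False.
Set W = False.
Set K = True.
Set S = True.
Set H = True.
Set N = False.
  then (N ∨ V) forces V = True.
Set A = True.
Set M = True.
All clauses satisfied.

U: True, W: False, K: True, S: True, H: True, N: False, V: True, A: True, C: False, M: True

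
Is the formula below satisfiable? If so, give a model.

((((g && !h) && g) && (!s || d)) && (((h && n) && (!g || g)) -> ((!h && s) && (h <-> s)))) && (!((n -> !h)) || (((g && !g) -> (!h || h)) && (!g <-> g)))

Unsatisfiable — no assignment works.

Case h = True: the conjunct !h is False.
Case h = False: the formula simplifies to ((g && g) && (!s || d)) && (!g <-> g).
  g = True: the conjunct !g <-> g becomes !True <-> True = False.
  g = False: the conjunct g is False.
Both cases fail — unsatisfiable.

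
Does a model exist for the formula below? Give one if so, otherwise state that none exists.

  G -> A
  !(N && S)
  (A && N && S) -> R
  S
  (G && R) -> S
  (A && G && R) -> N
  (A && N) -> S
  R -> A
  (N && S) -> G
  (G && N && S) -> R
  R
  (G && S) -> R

N = False, S = True, G = False, A = True, R = True

Unit clause (R) forces R = True.
Unit clause (S) forces S = True.
In (!N || !S) only !N is left, so N = False.
In (A || !R) only A is left, so A = True.
In (!A || !G || N || !R) only !G is left, so G = False.
All clauses satisfied.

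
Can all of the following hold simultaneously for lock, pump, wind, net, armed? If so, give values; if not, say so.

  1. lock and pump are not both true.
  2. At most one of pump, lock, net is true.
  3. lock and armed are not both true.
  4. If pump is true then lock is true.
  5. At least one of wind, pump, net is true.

lock=F, pump=F, wind=T, net=T, armed=T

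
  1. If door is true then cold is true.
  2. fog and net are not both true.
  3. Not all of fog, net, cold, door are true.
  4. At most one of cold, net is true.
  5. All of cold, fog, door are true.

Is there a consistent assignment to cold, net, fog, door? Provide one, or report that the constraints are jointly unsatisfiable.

cold = True, net = False, fog = True, door = True

  (1) door=T ⇒ cold: T ✓
  (2) fog=T, net=F — not both ✓
  (3) {fog, net, cold, door}: 3/4 true — not all ✓
  (4) {cold, net}: 1 true — at most one ✓
  (5) {cold, fog, door}: all 3 true ✓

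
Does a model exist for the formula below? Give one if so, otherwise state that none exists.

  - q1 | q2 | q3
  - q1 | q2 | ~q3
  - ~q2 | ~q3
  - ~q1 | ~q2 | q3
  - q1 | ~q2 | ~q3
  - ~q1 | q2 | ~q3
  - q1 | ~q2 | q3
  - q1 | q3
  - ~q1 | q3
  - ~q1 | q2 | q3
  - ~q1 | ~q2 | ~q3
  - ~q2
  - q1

Case q1 = True:
  (~q1 | q3) forces q3 = True.
  (~q2 | ~q3) forces q2 = False.
  Clause (~q1 | q2 | ~q3) is falsified — contradiction.
Case q1 = False:
  Clause (q1) is falsified — contradiction.
Both cases fail, so the formula is unsatisfiable.

Unsatisfiable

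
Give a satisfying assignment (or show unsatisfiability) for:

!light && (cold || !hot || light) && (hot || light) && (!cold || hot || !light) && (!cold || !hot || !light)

cold: True; light: False; hot: True

Unit clause (!light) forces light = False.
In (hot || light) only hot is left, so hot = True.
In (cold || !hot || light) only cold is left, so cold = True.
All clauses satisfied.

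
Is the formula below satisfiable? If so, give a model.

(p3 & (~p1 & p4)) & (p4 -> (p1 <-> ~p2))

p1=F, p2=T, p3=T, p4=T

  p3 & (~p1 & p4) = True
    ~p1 & p4 = True
      ~p1 = True
  p4 -> (p1 <-> ~p2) = True
    p1 <-> ~p2 = True
      ~p2 = False
Both conjuncts True, so the formula holds.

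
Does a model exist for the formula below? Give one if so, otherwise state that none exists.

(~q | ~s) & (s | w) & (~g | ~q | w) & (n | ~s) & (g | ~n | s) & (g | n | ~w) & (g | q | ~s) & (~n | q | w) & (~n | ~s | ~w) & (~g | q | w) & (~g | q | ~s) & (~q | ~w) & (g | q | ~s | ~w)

g: True; n: True; w: True; s: False; q: False

Set g = True.
Set n = True.
Try w = False:
  (s | w) forces s = True.
  (~q | ~s) forces q = False.
  clause (~n | q | w) is falsified — backtrack.
So w = True.
  then (~n | ~s | ~w) forces s = False.
  then (~q | ~w) forces q = False.
All clauses satisfied.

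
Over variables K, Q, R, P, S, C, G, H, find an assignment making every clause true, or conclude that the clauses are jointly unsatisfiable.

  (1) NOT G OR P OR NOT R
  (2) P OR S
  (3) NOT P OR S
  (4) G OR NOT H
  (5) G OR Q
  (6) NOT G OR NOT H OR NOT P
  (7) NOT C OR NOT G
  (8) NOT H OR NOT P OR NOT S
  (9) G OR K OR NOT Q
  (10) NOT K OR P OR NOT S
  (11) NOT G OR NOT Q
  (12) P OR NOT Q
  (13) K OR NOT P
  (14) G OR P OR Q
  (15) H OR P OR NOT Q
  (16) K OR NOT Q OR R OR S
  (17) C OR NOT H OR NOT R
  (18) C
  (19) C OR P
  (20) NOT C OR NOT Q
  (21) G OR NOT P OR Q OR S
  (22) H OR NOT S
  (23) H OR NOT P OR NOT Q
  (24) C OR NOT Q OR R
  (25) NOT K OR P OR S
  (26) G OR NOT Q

No satisfying assignment exists.

Case Q = True:
  (NOT G OR NOT Q) forces G = False.
  Clause (G OR NOT Q) is falsified — contradiction.
Case Q = False:
  (G OR Q) forces G = True.
  (NOT C OR NOT G) forces C = False.
  Clause (C) is falsified — contradiction.
Both cases fail, so the formula is unsatisfiable.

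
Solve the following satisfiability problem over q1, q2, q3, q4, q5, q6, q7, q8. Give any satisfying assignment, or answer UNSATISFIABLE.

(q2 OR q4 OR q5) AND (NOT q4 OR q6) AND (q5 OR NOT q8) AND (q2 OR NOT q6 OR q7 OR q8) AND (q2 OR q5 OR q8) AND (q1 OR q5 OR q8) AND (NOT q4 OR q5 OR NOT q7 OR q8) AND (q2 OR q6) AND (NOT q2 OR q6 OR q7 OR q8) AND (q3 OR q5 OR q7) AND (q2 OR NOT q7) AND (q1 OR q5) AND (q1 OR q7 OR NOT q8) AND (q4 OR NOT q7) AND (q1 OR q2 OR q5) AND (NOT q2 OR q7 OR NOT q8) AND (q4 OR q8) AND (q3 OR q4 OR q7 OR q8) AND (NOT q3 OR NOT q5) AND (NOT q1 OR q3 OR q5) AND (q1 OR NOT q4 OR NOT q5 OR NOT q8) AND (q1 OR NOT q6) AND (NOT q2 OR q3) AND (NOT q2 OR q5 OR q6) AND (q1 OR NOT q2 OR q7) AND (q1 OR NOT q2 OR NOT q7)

Set q1 = True.
Set q2 = False.
  then (q2 OR q6) forces q6 = True.
  then (q2 OR NOT q7) forces q7 = False.
  then (q2 OR NOT q6 OR q7 OR q8) forces q8 = True.
  then (q5 OR NOT q8) forces q5 = True.
  then (NOT q3 OR NOT q5) forces q3 = False.
Set q4 = True.
All clauses satisfied.

q1: True, q2: False, q3: False, q4: True, q5: True, q6: True, q7: False, q8: True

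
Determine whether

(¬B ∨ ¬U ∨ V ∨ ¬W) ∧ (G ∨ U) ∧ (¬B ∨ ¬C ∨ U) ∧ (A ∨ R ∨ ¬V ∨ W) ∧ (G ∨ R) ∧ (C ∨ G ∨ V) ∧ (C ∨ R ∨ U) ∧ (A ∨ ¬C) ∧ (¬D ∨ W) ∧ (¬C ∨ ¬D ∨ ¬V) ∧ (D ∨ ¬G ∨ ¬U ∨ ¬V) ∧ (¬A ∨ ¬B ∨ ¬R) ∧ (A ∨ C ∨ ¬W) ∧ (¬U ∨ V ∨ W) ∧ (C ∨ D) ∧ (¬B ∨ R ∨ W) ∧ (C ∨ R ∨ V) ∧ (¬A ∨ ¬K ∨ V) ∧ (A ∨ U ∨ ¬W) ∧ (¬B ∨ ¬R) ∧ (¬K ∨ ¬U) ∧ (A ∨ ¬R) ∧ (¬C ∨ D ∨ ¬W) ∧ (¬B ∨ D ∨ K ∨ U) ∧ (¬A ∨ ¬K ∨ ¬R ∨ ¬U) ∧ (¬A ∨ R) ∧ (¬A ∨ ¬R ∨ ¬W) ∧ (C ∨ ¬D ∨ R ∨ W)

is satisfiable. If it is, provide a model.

Set D = False.
  then (C ∨ D) forces C = True.
  then (¬C ∨ D ∨ ¬W) forces W = False.
  then (A ∨ ¬C) forces A = True.
  then (¬A ∨ R) forces R = True.
  then (¬A ∨ ¬B ∨ ¬R) forces B = False.
Set U = False.
  then (G ∨ U) forces G = True.
Set K = False.
Set V = False.
All clauses satisfied.

D = False, U = False, W = False, K = False, A = True, G = True, C = True, R = True, B = False, V = False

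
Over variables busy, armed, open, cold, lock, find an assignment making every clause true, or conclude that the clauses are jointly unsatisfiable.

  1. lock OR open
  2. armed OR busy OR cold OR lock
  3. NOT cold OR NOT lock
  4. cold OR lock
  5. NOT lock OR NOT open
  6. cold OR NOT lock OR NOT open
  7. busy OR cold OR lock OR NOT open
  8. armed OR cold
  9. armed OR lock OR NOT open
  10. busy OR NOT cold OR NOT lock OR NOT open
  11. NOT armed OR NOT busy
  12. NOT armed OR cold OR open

Set busy = False.
Try armed = False:
  (armed OR cold) forces cold = True.
  (NOT cold OR NOT lock) forces lock = False.
  (lock OR open) forces open = True.
  clause (armed OR lock OR NOT open) is falsified — backtrack.
So armed = True.
Set open = True.
  then (NOT lock OR NOT open) forces lock = False.
  then (busy OR cold OR lock OR NOT open) forces cold = True.
All clauses satisfied.

busy = False, armed = True, open = True, cold = True, lock = False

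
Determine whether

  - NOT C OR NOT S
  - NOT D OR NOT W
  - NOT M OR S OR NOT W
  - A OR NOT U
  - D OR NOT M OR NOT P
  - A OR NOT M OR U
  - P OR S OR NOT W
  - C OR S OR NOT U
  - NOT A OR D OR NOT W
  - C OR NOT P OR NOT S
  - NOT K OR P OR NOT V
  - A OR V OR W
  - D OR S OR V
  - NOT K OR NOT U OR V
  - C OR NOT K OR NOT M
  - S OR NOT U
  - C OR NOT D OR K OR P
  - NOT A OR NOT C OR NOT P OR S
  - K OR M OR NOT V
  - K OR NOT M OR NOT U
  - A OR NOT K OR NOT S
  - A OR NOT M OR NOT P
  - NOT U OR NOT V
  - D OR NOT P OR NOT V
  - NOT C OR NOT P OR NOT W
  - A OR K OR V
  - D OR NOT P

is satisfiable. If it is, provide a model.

Set W = False.
Set C = True.
  then (NOT C OR NOT S) forces S = False.
  then (S OR NOT U) forces U = False.
Set A = True.
  then (NOT A OR NOT C OR NOT P OR S) forces P = False.
Set M = False.
Set K = False.
  then (K OR M OR NOT V) forces V = False.
  then (D OR S OR V) forces D = True.
All clauses satisfied.

W = False, C = True, A = True, M = False, U = False, K = False, D = True, P = False, S = False, V = False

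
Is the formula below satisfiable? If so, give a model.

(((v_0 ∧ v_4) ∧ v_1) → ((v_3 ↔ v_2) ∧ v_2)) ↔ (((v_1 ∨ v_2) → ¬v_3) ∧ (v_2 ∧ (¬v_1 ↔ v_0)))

v_0: False; v_1: True; v_2: True; v_3: False; v_4: False

  (((v_0 ∧ v_4) ∧ v_1) → ((v_3 ↔ v_2) ∧ v_2)) ↔ (((v_1 ∨ v_2) → ¬v_3) ∧ (v_2 ∧ (¬v_1 ↔ v_0))) = True
    ((v_0 ∧ v_4) ∧ v_1) → ((v_3 ↔ v_2) ∧ v_2) = True
      (v_0 ∧ v_4) ∧ v_1 = False
        v_0 ∧ v_4 = False
      (v_3 ↔ v_2) ∧ v_2 = False
        v_3 ↔ v_2 = False
    ((v_1 ∨ v_2) → ¬v_3) ∧ (v_2 ∧ (¬v_1 ↔ v_0)) = True
      (v_1 ∨ v_2) → ¬v_3 = True
        v_1 ∨ v_2 = True
        ¬v_3 = True
      v_2 ∧ (¬v_1 ↔ v_0) = True
        ¬v_1 ↔ v_0 = True
          ¬v_1 = False
The formula evaluates to True.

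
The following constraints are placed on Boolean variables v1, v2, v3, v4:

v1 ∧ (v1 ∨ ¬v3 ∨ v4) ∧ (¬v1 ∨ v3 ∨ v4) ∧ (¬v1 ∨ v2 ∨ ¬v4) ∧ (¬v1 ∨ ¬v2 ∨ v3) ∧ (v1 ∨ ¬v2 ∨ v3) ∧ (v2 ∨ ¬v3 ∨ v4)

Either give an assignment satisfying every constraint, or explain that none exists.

Unit clause (v1) forces v1 = True.
Set v2 = True.
  then (¬v1 ∨ ¬v2 ∨ v3) forces v3 = True.
Set v4 = True.
Check each clause:
  (v1): v1 holds.
  (v1 ∨ ¬v3 ∨ v4): v1 holds.
  (¬v1 ∨ v3 ∨ v4): v3 holds.
  (¬v1 ∨ v2 ∨ ¬v4): v2 holds.
  (¬v1 ∨ ¬v2 ∨ v3): v3 holds.
  (v1 ∨ ¬v2 ∨ v3): v1 holds.
  (v2 ∨ ¬v3 ∨ v4): v2 holds.
All clauses satisfied.

v1: True, v2: True, v3: True, v4: True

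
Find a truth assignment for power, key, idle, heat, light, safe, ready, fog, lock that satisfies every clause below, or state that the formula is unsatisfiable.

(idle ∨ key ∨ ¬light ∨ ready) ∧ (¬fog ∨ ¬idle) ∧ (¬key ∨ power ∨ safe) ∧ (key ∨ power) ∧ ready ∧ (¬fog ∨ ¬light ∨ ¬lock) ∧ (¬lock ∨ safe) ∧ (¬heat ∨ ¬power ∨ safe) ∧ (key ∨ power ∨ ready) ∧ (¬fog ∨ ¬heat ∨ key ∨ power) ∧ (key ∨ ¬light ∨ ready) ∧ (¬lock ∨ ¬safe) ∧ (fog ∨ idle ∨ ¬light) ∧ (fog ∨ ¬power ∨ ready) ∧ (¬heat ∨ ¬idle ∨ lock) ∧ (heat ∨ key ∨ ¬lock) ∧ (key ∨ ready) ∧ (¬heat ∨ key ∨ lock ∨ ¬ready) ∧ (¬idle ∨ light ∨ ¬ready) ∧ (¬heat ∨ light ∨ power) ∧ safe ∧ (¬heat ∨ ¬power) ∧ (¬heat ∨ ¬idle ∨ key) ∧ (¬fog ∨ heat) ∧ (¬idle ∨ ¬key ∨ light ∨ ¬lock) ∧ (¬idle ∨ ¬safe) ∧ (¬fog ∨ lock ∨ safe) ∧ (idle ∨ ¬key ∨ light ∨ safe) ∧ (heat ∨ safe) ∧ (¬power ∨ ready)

Unit clause (ready) forces ready = True.
Unit clause (safe) forces safe = True.
In (¬idle ∨ ¬safe) only ¬idle is left, so idle = False.
In (¬lock ∨ ¬safe) only ¬lock is left, so lock = False.
Set power = False.
  then (key ∨ power) forces key = True.
Set heat = True.
  then (¬heat ∨ light ∨ power) forces light = True.
  then (fog ∨ idle ∨ ¬light) forces fog = True.
All clauses satisfied.

power: False, key: True, idle: False, heat: True, light: True, safe: True, ready: True, fog: True, lock: False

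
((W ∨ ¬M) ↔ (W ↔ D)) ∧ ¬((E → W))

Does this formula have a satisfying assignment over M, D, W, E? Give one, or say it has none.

M = True; D = True; W = False; E = True

  (W ∨ ¬M) ↔ (W ↔ D) = True
    W ∨ ¬M = False
      ¬M = False
    W ↔ D = False
  ¬((E → W)) = True
    E → W = False
Both conjuncts True, so the formula holds.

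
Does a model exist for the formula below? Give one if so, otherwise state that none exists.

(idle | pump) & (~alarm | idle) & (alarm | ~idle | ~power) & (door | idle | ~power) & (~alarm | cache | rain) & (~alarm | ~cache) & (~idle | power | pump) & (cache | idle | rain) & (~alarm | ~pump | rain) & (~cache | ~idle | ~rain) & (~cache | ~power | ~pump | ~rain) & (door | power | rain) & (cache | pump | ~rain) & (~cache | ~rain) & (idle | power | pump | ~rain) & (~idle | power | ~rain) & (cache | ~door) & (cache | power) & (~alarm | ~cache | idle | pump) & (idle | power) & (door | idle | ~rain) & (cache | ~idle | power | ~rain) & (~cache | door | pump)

Set door = True.
  then (cache | ~door) forces cache = True.
  then (~alarm | ~cache) forces alarm = False.
  then (~cache | ~rain) forces rain = False.
Try pump = False:
  (idle | pump) forces idle = True.
  (alarm | ~idle | ~power) forces power = False.
  clause (~idle | power | pump) is falsified — backtrack.
So pump = True.
Set power = False.
  then (idle | power) forces idle = True.
All clauses satisfied.

door=T, rain=F, pump=T, power=F, idle=T, cache=T, alarm=F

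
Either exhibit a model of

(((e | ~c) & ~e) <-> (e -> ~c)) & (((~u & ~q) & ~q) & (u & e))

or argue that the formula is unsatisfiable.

UNSATISFIABLE

Case u = True: the conjunct ~u is False.
Case u = False: the conjunct u is False.
Both cases fail — unsatisfiable.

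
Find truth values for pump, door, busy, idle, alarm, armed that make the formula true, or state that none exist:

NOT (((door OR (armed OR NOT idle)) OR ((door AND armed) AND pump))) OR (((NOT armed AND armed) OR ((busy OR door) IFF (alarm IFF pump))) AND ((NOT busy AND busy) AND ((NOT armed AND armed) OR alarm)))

pump=F; door=F; busy=F; idle=T; alarm=T; armed=F

  NOT (((door OR (armed OR NOT idle)) OR ((door AND armed) AND pump))) OR (((NOT armed AND armed) OR ((busy OR door) IFF (alarm IFF pump))) AND ((NOT busy AND busy) AND ((NOT armed AND armed) OR alarm))) = True
    NOT (((door OR (armed OR NOT idle)) OR ((door AND armed) AND pump))) = True
      (door OR (armed OR NOT idle)) OR ((door AND armed) AND pump) = False
        door OR (armed OR NOT idle) = False
          armed OR NOT idle = False
            NOT idle = False
        (door AND armed) AND pump = False
          door AND armed = False
    ((NOT armed AND armed) OR ((busy OR door) IFF (alarm IFF pump))) AND ((NOT busy AND busy) AND ((NOT armed AND armed) OR alarm)) = False
      (NOT armed AND armed) OR ((busy OR door) IFF (alarm IFF pump)) = True
        NOT armed AND armed = False
          NOT armed = True
        (busy OR door) IFF (alarm IFF pump) = True
          busy OR door = False
          alarm IFF pump = False
      (NOT busy AND busy) AND ((NOT armed AND armed) OR alarm) = False
        NOT busy AND busy = False
          NOT busy = True
        (NOT armed AND armed) OR alarm = True
          NOT armed AND armed = False
            NOT armed = True
The formula evaluates to True.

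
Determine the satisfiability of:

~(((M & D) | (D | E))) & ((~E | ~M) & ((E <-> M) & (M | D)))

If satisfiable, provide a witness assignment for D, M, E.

Case E = True: the conjunct ~(((M & D) | (D | E))) becomes ~(((M & D) | True)) = False.
Case E = False: the formula simplifies to ~(((M & D) | D)) & (~M & (M | D)).
  D = True: the conjunct ~(((M & D) | D)) becomes ~((M | True)) = False.
  D = False: simplifies to ~M & M.
    M = True: the conjunct ~M is False.
    M = False: the conjunct M is False.
Both cases fail — unsatisfiable.

Unsatisfiable — no assignment works.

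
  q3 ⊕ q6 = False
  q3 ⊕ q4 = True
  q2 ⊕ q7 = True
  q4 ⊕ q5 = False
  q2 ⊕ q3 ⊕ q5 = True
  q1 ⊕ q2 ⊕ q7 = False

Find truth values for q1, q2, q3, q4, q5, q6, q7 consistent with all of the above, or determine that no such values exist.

q1=T; q2=F; q3=F; q4=T; q5=T; q6=F; q7=T

q3 ⊕ q6 = F ⊕ F = False ✓
q3 ⊕ q4 = F ⊕ T = True ✓
q2 ⊕ q7 = F ⊕ T = True ✓
q4 ⊕ q5 = T ⊕ T = False ✓
q2 ⊕ q3 ⊕ q5 = F ⊕ F ⊕ T = True ✓
q1 ⊕ q2 ⊕ q7 = T ⊕ F ⊕ T = False ✓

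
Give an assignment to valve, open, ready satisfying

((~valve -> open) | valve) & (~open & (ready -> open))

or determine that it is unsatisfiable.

valve: True, open: False, ready: False

  (~valve -> open) | valve = True
    ~valve -> open = True
      ~valve = False
  ~open & (ready -> open) = True
    ~open = True
    ready -> open = True
Both conjuncts True, so the formula holds.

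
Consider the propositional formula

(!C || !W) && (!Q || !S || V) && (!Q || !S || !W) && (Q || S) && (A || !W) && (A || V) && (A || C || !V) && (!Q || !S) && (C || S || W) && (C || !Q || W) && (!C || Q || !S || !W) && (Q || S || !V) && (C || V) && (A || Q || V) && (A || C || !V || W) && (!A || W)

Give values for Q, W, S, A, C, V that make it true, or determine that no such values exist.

Set Q = True.
  then (!Q || !S) forces S = False.
Set W = False.
  then (C || S || W) forces C = True.
  then (!A || W) forces A = False.
  then (A || V) forces V = True.
All clauses satisfied.

Q=T, W=F, S=F, A=F, C=T, V=T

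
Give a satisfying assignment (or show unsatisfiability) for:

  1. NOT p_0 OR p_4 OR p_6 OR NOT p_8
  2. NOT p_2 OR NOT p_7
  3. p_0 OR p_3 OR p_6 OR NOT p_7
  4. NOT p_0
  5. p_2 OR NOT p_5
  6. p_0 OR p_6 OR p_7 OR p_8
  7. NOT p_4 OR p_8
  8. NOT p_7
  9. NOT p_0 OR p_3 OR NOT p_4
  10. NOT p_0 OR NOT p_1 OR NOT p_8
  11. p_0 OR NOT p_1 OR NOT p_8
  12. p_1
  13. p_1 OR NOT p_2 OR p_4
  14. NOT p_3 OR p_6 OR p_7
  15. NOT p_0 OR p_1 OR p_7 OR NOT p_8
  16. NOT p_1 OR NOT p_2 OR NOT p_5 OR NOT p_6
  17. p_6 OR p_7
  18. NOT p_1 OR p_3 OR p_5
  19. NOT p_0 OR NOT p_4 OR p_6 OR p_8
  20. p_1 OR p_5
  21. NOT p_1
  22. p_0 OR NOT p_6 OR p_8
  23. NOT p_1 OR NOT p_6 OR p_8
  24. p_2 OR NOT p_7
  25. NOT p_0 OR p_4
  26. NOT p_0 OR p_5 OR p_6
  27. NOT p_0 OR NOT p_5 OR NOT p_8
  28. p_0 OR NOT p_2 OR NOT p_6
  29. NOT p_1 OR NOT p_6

Unsatisfiable — no assignment works.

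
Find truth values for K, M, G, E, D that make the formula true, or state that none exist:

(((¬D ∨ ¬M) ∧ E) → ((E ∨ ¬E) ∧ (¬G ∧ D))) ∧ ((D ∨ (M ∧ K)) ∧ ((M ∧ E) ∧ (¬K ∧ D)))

K = False, M = True, G = True, E = True, D = True

  ((¬D ∨ ¬M) ∧ E) → ((E ∨ ¬E) ∧ (¬G ∧ D)) = True
    (¬D ∨ ¬M) ∧ E = False
      ¬D ∨ ¬M = False
        ¬D = False
        ¬M = False
    (E ∨ ¬E) ∧ (¬G ∧ D) = False
      E ∨ ¬E = True
        ¬E = False
      ¬G ∧ D = False
        ¬G = False
  (D ∨ (M ∧ K)) ∧ ((M ∧ E) ∧ (¬K ∧ D)) = True
    D ∨ (M ∧ K) = True
      M ∧ K = False
    (M ∧ E) ∧ (¬K ∧ D) = True
      M ∧ E = True
      ¬K ∧ D = True
        ¬K = True
Both conjuncts True, so the formula holds.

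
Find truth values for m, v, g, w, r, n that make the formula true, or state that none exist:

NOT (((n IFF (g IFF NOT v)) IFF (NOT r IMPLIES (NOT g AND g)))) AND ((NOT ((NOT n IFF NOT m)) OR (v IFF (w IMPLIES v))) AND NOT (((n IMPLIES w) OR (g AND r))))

m = False; v = False; g = False; w = False; r = True; n = True

  NOT (((n IFF (g IFF NOT v)) IFF (NOT r IMPLIES (NOT g AND g)))) = True
    (n IFF (g IFF NOT v)) IFF (NOT r IMPLIES (NOT g AND g)) = False
      n IFF (g IFF NOT v) = False
        g IFF NOT v = False
          NOT v = True
      NOT r IMPLIES (NOT g AND g) = True
        NOT r = False
        NOT g AND g = False
          NOT g = True
  (NOT ((NOT n IFF NOT m)) OR (v IFF (w IMPLIES v))) AND NOT (((n IMPLIES w) OR (g AND r))) = True
    NOT ((NOT n IFF NOT m)) OR (v IFF (w IMPLIES v)) = True
      NOT ((NOT n IFF NOT m)) = True
        NOT n IFF NOT m = False
          NOT n = False
          NOT m = True
      v IFF (w IMPLIES v) = False
        w IMPLIES v = True
    NOT (((n IMPLIES w) OR (g AND r))) = True
      (n IMPLIES w) OR (g AND r) = False
        n IMPLIES w = False
        g AND r = False
Both conjuncts True, so the formula holds.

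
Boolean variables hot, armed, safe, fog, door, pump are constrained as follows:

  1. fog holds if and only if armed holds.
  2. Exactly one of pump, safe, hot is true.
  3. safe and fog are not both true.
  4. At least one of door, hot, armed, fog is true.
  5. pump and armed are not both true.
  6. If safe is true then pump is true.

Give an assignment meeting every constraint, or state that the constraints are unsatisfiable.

hot=T, armed=F, safe=F, fog=F, door=T, pump=F

  (1) fog=F, armed=F — same ✓
  (2) {pump, safe, hot}: 1 true — exactly one ✓
  (3) safe=F, fog=F — not both ✓
  (4) {door, hot, armed, fog}: 2 true — at least one ✓
  (5) pump=F, armed=F — not both ✓
  (6) safe=F ⇒ pump: vacuous ✓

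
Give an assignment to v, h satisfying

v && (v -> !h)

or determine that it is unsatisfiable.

v = True; h = False

  v -> !h = True
    !h = True
Both conjuncts True, so the formula holds.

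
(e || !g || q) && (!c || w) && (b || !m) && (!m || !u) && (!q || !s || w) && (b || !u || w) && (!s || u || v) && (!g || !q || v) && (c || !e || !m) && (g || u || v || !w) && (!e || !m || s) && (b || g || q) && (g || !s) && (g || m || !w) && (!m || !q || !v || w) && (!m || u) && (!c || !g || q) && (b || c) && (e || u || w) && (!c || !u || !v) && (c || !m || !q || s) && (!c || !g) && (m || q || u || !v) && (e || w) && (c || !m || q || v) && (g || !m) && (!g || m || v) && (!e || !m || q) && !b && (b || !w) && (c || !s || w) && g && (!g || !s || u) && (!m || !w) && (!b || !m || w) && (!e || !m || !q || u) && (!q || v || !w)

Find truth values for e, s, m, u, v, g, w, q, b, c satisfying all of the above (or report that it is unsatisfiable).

Unsatisfiable — no assignment works.

Case g = True:
  (!c || !g) forces c = False.
  (b || c) forces b = True.
  Clause (!b) is falsified — contradiction.
Case g = False:
  Clause (g) is falsified — contradiction.
Both cases fail, so the formula is unsatisfiable.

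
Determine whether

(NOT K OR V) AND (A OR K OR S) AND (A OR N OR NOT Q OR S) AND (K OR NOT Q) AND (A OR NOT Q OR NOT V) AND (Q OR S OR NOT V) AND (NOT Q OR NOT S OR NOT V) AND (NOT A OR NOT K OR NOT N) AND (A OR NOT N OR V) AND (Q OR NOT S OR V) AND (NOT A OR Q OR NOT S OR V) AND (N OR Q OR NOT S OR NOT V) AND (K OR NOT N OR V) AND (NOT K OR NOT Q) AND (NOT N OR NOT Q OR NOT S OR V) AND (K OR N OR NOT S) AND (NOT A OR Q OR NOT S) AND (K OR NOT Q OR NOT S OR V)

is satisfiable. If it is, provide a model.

Set K = False.
  then (K OR NOT Q) forces Q = False.
Set N = True.
  then (K OR NOT N OR V) forces V = True.
  then (Q OR S OR NOT V) forces S = True.
  then (NOT A OR Q OR NOT S) forces A = False.
All clauses satisfied.

K: False, N: True, Q: False, A: False, S: True, V: True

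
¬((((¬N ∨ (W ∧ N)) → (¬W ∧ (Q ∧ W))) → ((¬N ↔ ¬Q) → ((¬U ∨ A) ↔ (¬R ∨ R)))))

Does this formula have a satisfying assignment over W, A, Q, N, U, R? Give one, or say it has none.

W = False, A = False, Q = True, N = True, U = True, R = True

  ¬((((¬N ∨ (W ∧ N)) → (¬W ∧ (Q ∧ W))) → ((¬N ↔ ¬Q) → ((¬U ∨ A) ↔ (¬R ∨ R))))) = True
    ((¬N ∨ (W ∧ N)) → (¬W ∧ (Q ∧ W))) → ((¬N ↔ ¬Q) → ((¬U ∨ A) ↔ (¬R ∨ R))) = False
      (¬N ∨ (W ∧ N)) → (¬W ∧ (Q ∧ W)) = True
        ¬N ∨ (W ∧ N) = False
          ¬N = False
          W ∧ N = False
        ¬W ∧ (Q ∧ W) = False
          ¬W = True
          Q ∧ W = False
      (¬N ↔ ¬Q) → ((¬U ∨ A) ↔ (¬R ∨ R)) = False
        ¬N ↔ ¬Q = True
          ¬N = False
          ¬Q = False
        (¬U ∨ A) ↔ (¬R ∨ R) = False
          ¬U ∨ A = False
            ¬U = False
          ¬R ∨ R = True
            ¬R = False
The formula evaluates to True.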